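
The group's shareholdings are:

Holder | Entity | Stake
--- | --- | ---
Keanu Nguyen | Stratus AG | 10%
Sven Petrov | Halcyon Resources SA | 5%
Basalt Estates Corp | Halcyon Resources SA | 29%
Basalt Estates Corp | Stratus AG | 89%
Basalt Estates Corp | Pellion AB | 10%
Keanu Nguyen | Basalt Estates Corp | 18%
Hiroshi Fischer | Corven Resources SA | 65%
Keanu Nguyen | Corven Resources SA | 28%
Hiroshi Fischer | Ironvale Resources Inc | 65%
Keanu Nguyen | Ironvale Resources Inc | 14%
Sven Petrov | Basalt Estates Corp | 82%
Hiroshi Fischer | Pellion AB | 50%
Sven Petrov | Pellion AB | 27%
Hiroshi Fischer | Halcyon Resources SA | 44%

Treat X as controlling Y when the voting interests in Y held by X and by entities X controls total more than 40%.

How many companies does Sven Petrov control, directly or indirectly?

Sven holds 82% of Basalt, so Sven controls Basalt.
Basalt holds 89% of Stratus, so Sven controls Stratus.
No other company's threshold is met.
Sven controls 2 companies.

2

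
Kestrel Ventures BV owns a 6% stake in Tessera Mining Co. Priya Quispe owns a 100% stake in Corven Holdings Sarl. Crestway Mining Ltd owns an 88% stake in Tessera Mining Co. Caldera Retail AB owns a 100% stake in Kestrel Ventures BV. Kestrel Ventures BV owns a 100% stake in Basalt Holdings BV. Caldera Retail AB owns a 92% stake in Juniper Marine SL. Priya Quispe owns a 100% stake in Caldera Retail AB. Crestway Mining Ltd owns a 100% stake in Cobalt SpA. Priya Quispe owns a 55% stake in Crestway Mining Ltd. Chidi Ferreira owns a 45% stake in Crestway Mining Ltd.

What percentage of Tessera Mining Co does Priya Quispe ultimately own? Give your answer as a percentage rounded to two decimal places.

54.40%

Priya reaches Tessera along 2 paths.
Via Caldera → Kestrel: 100% × 100% × 6% = 6%.
Via Crestway: 55% × 88% = 48.4%.
Total: 6% + 48.4% = 54.4%.
Rounded: 54.40%.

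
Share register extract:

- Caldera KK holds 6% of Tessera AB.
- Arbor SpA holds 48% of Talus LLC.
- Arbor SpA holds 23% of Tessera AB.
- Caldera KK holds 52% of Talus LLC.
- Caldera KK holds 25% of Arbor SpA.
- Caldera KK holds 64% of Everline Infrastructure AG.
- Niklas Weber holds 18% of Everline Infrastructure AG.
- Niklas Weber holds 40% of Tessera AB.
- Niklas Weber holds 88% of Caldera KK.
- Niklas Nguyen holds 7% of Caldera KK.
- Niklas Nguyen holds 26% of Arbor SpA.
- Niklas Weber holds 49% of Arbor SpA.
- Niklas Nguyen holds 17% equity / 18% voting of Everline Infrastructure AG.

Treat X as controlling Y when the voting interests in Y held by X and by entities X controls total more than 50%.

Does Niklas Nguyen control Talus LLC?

Niklas Nguyen's largest direct stake is 26% in Arbor, which does not meet the threshold, so Niklas Nguyen controls no company.
Neither Niklas Nguyen nor any entity Niklas Nguyen controls holds any voting interest in Talus.
So Niklas Nguyen does not control Talus.

No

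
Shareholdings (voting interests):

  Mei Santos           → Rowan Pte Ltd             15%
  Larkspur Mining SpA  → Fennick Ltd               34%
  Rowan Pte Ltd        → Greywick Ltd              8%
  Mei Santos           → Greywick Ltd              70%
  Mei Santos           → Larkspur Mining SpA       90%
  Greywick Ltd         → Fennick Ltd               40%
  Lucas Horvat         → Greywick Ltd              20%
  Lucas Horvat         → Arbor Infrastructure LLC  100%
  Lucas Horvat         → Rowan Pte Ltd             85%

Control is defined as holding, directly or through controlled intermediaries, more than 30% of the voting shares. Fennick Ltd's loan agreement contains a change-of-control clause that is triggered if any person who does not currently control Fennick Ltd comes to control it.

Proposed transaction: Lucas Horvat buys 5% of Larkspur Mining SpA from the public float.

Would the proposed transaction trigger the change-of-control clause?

The purchase changes only Lucas's holdings, so Lucas is the only person who could newly come to control Fennick.
Lucas holds 100% of Arbor, so Lucas controls Arbor.
Lucas holds 85% of Rowan, so Lucas controls Rowan.
Neither Lucas nor any entity Lucas controls holds any voting interest in Fennick.
So before the transaction, Lucas does not control Fennick.
After the purchase, Lucas holds 5% of Larkspur directly.
Lucas's side now holds 5% of Larkspur, not > 30%, so Lucas still does not control Larkspur.
After the transaction, neither Lucas nor any entity Lucas controls holds a voting interest in Fennick, so Lucas still does not control it.
No new person acquires control, so the clause is not triggered.

No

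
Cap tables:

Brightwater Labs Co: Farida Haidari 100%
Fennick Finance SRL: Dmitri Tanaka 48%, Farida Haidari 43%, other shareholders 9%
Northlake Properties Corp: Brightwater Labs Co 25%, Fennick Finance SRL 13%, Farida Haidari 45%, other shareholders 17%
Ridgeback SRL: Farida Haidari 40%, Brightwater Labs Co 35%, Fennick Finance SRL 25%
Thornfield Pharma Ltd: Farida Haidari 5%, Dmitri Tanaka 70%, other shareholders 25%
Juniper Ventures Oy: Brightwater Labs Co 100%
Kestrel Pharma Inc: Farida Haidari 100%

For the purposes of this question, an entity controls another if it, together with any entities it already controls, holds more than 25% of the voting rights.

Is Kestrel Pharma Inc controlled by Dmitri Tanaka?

Dmitri holds 48% of Fennick, so Dmitri controls Fennick.
Dmitri holds 70% of Thornfield, so Dmitri controls Thornfield.
Neither Dmitri nor any entity Dmitri controls holds any voting interest in Kestrel.
So Dmitri does not control Kestrel.

No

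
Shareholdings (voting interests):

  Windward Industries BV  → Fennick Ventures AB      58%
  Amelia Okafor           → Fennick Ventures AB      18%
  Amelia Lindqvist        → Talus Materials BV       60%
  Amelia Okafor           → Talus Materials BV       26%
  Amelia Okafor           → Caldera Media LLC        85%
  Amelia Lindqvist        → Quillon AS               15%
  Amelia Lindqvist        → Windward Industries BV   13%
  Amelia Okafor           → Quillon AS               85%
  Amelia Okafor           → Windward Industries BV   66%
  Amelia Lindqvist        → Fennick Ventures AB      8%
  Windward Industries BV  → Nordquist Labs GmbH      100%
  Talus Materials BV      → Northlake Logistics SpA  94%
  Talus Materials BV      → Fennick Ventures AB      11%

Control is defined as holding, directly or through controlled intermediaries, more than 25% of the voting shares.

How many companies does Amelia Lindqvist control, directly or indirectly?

Amelia Lindqvist holds 60% of Talus, so Amelia Lindqvist controls Talus.
Talus holds 94% of Northlake, so Amelia Lindqvist controls Northlake.
No other company's threshold is met.
Amelia Lindqvist controls 2 companies.

2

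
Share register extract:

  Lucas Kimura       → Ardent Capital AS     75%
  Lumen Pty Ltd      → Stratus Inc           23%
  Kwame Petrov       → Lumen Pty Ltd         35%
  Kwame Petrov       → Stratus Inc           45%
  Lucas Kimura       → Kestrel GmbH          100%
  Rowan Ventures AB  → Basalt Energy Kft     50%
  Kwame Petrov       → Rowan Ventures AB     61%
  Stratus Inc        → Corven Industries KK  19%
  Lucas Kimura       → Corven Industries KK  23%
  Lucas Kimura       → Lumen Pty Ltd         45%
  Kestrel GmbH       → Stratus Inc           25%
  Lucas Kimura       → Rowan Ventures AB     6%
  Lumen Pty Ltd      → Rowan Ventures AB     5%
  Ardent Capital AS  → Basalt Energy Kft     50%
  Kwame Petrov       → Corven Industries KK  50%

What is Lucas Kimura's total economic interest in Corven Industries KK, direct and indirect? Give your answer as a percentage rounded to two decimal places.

Lucas reaches Corven along 3 paths.
Direct stake: 23% = 23%.
Via Kestrel → Stratus: 100% × 25% × 19% = 4.75%.
Via Lumen → Stratus: 45% × 23% × 19% = 1.9665%.
Total: 23% + 4.75% + 1.9665% = 29.7165%.
Rounded: 29.72%.

29.72%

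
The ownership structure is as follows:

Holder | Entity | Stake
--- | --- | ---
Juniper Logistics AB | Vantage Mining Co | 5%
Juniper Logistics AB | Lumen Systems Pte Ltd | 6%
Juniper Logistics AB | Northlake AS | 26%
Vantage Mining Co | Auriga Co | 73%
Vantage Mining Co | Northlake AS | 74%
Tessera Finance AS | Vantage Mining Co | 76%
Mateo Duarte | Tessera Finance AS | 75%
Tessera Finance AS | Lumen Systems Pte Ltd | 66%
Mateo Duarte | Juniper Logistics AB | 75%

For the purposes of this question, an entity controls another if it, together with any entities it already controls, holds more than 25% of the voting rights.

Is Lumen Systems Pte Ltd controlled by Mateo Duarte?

Mateo holds 75% of Juniper, so Mateo controls Juniper.
Mateo holds 75% of Tessera, so Mateo controls Tessera.
Tessera and Juniper together hold 66% + 6% = 72% of Lumen, so Mateo controls Lumen.

Yes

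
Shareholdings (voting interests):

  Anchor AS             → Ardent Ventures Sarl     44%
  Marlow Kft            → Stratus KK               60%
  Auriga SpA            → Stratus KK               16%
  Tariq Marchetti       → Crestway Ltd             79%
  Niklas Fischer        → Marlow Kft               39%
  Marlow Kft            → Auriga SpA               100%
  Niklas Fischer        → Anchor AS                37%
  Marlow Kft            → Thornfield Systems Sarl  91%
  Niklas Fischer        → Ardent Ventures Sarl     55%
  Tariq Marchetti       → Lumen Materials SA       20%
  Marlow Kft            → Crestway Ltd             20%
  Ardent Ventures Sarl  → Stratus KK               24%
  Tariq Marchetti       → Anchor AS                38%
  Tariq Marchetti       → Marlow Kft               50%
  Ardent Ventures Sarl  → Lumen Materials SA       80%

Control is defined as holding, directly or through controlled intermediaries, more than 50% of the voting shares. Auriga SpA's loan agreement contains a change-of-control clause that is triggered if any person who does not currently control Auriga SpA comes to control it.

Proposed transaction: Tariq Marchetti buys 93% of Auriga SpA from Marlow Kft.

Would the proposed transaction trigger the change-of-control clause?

Yes

The purchase adds only to Tariq's holdings (Marlow's stake shrinks), so Tariq is the only person who could newly come to control Auriga.
Tariq holds 79% of Crestway, so Tariq controls Crestway.
Neither Tariq nor any entity Tariq controls holds any voting interest in Auriga.
So before the transaction, Tariq does not control Auriga.
After the purchase, Tariq holds 93% of Auriga directly, and Marlow's stake falls to 7%.
Tariq holds 93% of Auriga, so Tariq controls Auriga.
Tariq did not control Auriga before and does after, so the clause is triggered.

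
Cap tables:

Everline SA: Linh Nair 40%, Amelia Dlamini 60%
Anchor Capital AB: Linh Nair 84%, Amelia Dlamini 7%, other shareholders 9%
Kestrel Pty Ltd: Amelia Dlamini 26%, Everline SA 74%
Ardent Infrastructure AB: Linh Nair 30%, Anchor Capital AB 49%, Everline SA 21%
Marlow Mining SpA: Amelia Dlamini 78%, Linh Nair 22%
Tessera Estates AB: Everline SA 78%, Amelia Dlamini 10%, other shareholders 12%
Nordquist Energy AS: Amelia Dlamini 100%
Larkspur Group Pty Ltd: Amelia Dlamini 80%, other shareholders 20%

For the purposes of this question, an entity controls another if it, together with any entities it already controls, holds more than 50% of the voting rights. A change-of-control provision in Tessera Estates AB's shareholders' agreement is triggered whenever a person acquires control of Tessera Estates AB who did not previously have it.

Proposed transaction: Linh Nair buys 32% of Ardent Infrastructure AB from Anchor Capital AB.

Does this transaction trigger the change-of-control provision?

The purchase adds only to Linh's holdings (Anchor's stake shrinks), so Linh is the only person who could newly come to control Tessera.
Linh holds 84% of Anchor, so Linh controls Anchor.
Linh and Anchor together hold 30% + 49% = 79% of Ardent, so Linh controls Ardent.
Neither Linh nor any entity Linh controls holds any voting interest in Tessera.
So before the transaction, Linh does not control Tessera.
After the purchase, Linh's direct stake in Ardent rises to 30% + 32% = 62%, and Anchor's stake falls to 17%.
Linh and Anchor together hold 62% + 17% = 79% of Ardent, so Linh controls Ardent.
After the transaction, neither Linh nor any entity Linh controls holds a voting interest in Tessera, so Linh still does not control it.
No new person acquires control, so the clause is not triggered.

No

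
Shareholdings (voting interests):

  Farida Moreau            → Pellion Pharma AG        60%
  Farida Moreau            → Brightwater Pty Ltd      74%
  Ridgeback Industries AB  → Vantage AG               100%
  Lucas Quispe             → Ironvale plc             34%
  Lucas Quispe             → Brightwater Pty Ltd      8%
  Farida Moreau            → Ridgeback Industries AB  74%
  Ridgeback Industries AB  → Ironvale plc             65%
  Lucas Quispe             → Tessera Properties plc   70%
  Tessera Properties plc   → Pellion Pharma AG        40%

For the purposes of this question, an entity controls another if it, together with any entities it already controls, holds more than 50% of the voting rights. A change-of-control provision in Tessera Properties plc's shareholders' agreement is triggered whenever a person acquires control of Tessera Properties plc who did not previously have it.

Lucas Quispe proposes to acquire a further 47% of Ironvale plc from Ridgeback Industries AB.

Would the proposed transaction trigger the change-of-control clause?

The purchase adds only to Lucas's holdings (Ridgeback's stake shrinks), so Lucas is the only person who could newly come to control Tessera.
Lucas holds 70% of Tessera, so Lucas controls Tessera.
So Lucas already controls Tessera before the transaction.
After the purchase, Lucas's direct stake in Ironvale rises to 34% + 47% = 81%, and Ridgeback's stake falls to 18%.
Lucas controlled Tessera already, so this is not a new person acquiring control; every other person's position is unchanged or reduced.
No new person acquires control, so the clause is not triggered.

No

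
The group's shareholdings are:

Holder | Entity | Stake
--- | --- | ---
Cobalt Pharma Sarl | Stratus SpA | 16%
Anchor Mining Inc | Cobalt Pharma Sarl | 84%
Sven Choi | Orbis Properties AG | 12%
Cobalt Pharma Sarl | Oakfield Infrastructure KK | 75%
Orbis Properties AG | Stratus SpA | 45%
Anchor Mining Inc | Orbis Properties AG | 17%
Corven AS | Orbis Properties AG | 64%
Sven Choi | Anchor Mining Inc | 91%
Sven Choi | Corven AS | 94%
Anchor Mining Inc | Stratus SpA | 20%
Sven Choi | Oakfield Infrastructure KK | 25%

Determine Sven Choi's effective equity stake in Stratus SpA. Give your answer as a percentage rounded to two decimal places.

69.86%

Sven reaches Stratus along 5 paths.
Via Anchor → Orbis: 91% × 17% × 45% = 6.9615%.
Via Corven → Orbis: 94% × 64% × 45% = 27.072%.
Via Orbis: 12% × 45% = 5.4%.
Via Anchor → Cobalt: 91% × 84% × 16% = 12.2304%.
Via Anchor: 91% × 20% = 18.2%.
Total: 6.9615% + 27.072% + 5.4% + 12.2304% + 18.2% = 69.8639%.
Rounded: 69.86%.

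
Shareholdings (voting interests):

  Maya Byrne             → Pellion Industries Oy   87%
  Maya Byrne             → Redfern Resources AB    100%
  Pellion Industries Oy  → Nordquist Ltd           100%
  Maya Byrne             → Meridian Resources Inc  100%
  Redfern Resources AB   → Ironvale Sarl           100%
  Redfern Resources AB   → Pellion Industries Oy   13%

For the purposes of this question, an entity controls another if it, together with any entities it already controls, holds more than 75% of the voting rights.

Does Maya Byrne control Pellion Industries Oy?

Maya holds 100% of Redfern, so Maya controls Redfern.
Redfern and Maya together hold 13% + 87% = 100% of Pellion, so Maya controls Pellion.

Yes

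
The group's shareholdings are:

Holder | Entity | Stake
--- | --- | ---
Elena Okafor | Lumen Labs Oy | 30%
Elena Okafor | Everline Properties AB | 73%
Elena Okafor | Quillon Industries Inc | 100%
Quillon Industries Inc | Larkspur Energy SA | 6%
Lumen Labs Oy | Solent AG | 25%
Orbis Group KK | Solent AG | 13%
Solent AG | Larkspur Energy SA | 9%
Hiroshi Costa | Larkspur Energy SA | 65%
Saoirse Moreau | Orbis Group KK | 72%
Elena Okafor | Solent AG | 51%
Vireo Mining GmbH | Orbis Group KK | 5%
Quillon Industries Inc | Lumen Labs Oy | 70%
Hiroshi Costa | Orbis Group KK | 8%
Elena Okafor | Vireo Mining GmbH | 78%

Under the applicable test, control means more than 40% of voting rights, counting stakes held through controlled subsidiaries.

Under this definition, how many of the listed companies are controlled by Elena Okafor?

5

Elena holds 100% of Quillon, so Elena controls Quillon.
Elena holds 78% of Vireo, so Elena controls Vireo.
Elena and Quillon together hold 30% + 70% = 100% of Lumen, so Elena controls Lumen.
Elena holds 73% of Everline, so Elena controls Everline.
Lumen and Elena together hold 25% + 51% = 76% of Solent, so Elena controls Solent.
No other company's threshold is met.
Elena controls 5 companies.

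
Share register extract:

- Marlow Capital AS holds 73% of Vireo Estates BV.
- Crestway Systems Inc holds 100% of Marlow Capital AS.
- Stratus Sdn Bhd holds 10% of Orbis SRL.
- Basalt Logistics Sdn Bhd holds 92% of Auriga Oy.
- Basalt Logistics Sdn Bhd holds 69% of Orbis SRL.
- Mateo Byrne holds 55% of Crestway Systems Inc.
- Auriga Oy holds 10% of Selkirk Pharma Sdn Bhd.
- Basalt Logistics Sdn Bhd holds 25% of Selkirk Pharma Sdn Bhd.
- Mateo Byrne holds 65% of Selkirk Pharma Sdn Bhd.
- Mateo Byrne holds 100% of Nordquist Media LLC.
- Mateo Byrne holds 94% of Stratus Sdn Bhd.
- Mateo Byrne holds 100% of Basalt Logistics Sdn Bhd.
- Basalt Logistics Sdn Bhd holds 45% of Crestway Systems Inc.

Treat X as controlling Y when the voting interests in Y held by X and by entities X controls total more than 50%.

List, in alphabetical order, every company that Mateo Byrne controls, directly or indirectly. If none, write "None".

Auriga Oy, Basalt Logistics Sdn Bhd, Crestway Systems Inc, Marlow Capital AS, Nordquist Media LLC, Orbis SRL, Selkirk Pharma Sdn Bhd, Stratus Sdn Bhd, Vireo Estates BV

Mateo holds 94% of Stratus, so Mateo controls Stratus.
Mateo holds 100% of Basalt, so Mateo controls Basalt.
Basalt holds 92% of Auriga, so Mateo controls Auriga.
Basalt and Mateo together hold 45% + 55% = 100% of Crestway, so Mateo controls Crestway.
Mateo holds 100% of Nordquist, so Mateo controls Nordquist.
Crestway holds 100% of Marlow, so Mateo controls Marlow.
Basalt and Mateo and Auriga together hold 25% + 65% + 10% = 100% of Selkirk, so Mateo controls Selkirk.
Basalt and Stratus together hold 69% + 10% = 79% of Orbis, so Mateo controls Orbis.
Marlow holds 73% of Vireo, so Mateo controls Vireo.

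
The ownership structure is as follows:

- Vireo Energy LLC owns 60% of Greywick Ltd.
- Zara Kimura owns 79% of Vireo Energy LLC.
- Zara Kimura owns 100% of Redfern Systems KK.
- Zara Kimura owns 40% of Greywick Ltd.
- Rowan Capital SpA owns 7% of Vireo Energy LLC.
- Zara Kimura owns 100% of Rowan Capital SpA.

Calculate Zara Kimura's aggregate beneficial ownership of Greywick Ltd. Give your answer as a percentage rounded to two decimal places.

Zara reaches Greywick along 3 paths.
Via Vireo: 79% × 60% = 47.4%.
Via Rowan → Vireo: 100% × 7% × 60% = 4.2%.
Direct stake: 40% = 40%.
Total: 47.4% + 4.2% + 40% = 91.6%.
Rounded: 91.60%.

91.60%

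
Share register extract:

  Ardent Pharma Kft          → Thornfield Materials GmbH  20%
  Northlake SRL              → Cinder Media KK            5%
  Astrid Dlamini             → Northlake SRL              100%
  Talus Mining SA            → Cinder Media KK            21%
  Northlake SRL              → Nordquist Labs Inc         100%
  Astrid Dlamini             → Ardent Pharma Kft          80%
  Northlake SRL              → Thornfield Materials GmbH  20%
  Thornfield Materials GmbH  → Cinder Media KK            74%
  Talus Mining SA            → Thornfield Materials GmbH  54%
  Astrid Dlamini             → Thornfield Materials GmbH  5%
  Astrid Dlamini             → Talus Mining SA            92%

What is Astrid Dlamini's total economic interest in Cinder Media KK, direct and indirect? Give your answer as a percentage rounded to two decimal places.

Astrid reaches Cinder along 6 paths.
Via Talus: 92% × 21% = 19.32%.
Via Northlake: 100% × 5% = 5%.
Via Northlake → Thornfield: 100% × 20% × 74% = 14.8%.
Via Thornfield: 5% × 74% = 3.7%.
Via Talus → Thornfield: 92% × 54% × 74% = 36.7632%.
Via Ardent → Thornfield: 80% × 20% × 74% = 11.84%.
Total: 19.32% + 5% + 14.8% + 3.7% + 36.7632% + 11.84% = 91.4232%.
Rounded: 91.42%.

91.42%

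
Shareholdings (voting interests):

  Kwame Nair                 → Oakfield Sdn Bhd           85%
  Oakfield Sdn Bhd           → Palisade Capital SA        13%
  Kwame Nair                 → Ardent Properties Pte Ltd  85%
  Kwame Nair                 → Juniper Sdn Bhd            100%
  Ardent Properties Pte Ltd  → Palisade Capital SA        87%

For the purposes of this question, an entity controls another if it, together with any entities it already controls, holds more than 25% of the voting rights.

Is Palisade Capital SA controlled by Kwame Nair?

Yes

Kwame holds 85% of Oakfield, so Kwame controls Oakfield.
Kwame holds 85% of Ardent, so Kwame controls Ardent.
Ardent and Oakfield together hold 87% + 13% = 100% of Palisade, so Kwame controls Palisade.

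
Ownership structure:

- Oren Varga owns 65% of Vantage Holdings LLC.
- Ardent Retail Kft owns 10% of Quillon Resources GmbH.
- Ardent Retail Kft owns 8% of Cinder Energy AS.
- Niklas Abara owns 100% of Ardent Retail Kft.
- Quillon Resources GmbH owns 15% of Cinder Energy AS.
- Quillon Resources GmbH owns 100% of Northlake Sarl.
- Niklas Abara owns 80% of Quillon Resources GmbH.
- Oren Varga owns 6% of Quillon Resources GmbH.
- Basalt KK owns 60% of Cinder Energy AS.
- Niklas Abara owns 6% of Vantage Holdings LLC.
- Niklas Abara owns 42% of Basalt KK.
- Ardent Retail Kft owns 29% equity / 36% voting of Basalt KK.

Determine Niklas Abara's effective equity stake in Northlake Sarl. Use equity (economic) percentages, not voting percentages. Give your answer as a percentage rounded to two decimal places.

90.00%

Niklas reaches Northlake along 2 paths.
Via Ardent → Quillon: 100% × 10% × 100% = 10%.
Via Quillon: 80% × 100% = 80%.
Total: 10% + 80% = 90%.
Rounded: 90.00%.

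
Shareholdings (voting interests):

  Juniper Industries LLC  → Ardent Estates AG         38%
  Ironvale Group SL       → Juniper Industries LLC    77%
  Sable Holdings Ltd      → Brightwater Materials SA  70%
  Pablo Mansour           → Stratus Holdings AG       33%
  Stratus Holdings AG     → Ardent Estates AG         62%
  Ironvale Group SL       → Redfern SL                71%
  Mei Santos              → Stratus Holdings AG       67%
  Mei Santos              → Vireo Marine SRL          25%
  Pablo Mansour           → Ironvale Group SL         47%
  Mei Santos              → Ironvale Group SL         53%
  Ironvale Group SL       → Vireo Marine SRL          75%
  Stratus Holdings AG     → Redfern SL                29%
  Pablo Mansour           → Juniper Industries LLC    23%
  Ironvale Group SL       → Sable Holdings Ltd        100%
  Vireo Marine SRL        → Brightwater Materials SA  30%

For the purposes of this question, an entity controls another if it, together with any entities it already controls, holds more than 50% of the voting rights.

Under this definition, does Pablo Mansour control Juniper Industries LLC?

No

Pablo's largest direct stake is 47% in Ironvale, which does not meet the threshold, so Pablo controls no company.
In Juniper, Pablo's side holds only 23%, not > 50%.
So Pablo does not control Juniper.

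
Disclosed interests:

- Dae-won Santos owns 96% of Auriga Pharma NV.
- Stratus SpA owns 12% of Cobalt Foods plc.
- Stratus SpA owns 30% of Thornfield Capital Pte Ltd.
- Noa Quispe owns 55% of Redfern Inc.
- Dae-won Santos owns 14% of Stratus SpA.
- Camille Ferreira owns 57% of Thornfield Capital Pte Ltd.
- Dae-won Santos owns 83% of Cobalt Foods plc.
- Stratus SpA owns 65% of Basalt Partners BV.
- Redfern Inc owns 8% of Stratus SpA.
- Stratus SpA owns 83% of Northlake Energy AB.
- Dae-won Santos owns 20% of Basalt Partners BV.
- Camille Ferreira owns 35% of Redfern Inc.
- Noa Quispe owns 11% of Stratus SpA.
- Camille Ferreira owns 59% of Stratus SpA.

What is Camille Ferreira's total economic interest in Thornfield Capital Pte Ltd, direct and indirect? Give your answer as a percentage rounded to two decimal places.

75.54%

Camille reaches Thornfield along 3 paths.
Direct stake: 57% = 57%.
Via Stratus: 59% × 30% = 17.7%.
Via Redfern → Stratus: 35% × 8% × 30% = 0.84%.
Total: 57% + 17.7% + 0.84% = 75.54%.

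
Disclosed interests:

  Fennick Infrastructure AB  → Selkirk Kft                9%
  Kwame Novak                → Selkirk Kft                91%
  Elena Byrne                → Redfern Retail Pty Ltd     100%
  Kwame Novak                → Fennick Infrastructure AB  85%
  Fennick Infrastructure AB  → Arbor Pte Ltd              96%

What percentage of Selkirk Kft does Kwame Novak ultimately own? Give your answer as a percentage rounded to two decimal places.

Kwame reaches Selkirk along 2 paths.
Direct stake: 91% = 91%.
Via Fennick: 85% × 9% = 7.65%.
Total: 91% + 7.65% = 98.65%.

98.65%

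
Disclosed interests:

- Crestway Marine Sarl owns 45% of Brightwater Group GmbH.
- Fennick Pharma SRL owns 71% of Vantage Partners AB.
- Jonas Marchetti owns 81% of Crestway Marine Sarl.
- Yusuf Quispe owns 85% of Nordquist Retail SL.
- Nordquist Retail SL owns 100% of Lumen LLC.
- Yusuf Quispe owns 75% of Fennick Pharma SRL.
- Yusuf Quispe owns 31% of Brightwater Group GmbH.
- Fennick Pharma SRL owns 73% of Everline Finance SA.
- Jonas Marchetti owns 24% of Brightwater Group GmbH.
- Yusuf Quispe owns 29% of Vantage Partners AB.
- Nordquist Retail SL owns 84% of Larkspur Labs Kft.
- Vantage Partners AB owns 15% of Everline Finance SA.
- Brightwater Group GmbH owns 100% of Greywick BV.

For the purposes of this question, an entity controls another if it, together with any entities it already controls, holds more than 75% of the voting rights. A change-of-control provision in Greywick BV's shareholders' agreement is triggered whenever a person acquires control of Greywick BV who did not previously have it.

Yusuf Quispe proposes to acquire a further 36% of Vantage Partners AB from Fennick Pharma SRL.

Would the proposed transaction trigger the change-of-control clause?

The purchase adds only to Yusuf's holdings (Fennick's stake shrinks), so Yusuf is the only person who could newly come to control Greywick.
Yusuf holds 85% of Nordquist, so Yusuf controls Nordquist.
Nordquist holds 84% of Larkspur, so Yusuf controls Larkspur.
Nordquist holds 100% of Lumen, so Yusuf controls Lumen.
Neither Yusuf nor any entity Yusuf controls holds any voting interest in Greywick.
So before the transaction, Yusuf does not control Greywick.
After the purchase, Yusuf's direct stake in Vantage rises to 29% + 36% = 65%, and Fennick's stake falls to 35%.
Yusuf's side now holds 65% of Vantage, not > 75%, so Yusuf still does not control Vantage.
After the transaction, neither Yusuf nor any entity Yusuf controls holds a voting interest in Greywick, so Yusuf still does not control it.
No new person acquires control, so the clause is not triggered.

No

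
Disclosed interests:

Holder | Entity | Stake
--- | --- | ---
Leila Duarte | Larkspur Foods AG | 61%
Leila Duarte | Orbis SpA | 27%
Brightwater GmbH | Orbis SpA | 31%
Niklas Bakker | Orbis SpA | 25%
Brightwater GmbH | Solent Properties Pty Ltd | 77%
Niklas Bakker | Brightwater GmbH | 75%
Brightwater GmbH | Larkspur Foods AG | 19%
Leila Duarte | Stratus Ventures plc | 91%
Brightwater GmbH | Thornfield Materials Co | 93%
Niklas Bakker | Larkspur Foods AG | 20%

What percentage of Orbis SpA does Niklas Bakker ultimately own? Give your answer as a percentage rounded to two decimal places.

48.25%

Niklas reaches Orbis along 2 paths.
Direct stake: 25% = 25%.
Via Brightwater: 75% × 31% = 23.25%.
Total: 25% + 23.25% = 48.25%.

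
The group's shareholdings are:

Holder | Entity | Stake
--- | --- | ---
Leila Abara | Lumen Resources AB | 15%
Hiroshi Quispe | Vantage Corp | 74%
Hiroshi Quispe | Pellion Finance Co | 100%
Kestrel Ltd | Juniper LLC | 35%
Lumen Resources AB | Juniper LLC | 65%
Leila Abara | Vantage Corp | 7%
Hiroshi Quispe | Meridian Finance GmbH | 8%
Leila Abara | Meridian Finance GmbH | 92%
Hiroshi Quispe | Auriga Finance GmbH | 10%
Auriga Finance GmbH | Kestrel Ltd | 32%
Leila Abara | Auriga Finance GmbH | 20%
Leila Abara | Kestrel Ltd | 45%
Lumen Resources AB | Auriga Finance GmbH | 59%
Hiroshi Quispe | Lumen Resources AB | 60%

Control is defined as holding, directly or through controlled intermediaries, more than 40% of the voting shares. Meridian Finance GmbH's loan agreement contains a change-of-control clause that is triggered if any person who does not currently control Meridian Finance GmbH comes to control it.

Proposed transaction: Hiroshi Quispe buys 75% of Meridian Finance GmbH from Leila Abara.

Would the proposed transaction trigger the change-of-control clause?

The purchase adds only to Hiroshi's holdings (Leila's stake shrinks), so Hiroshi is the only person who could newly come to control Meridian.
Hiroshi holds 60% of Lumen, so Hiroshi controls Lumen.
Lumen and Hiroshi together hold 59% + 10% = 69% of Auriga, so Hiroshi controls Auriga.
Hiroshi holds 74% of Vantage, so Hiroshi controls Vantage.
Lumen holds 65% of Juniper, so Hiroshi controls Juniper.
Hiroshi holds 100% of Pellion, so Hiroshi controls Pellion.
In Meridian, Hiroshi's side holds only 8%, not > 40%.
So before the transaction, Hiroshi does not control Meridian.
After the purchase, Hiroshi's direct stake in Meridian rises to 8% + 75% = 83%, and Leila's stake falls to 17%.
Hiroshi holds 83% of Meridian, so Hiroshi controls Meridian.
Hiroshi did not control Meridian before and does after, so the clause is triggered.

Yes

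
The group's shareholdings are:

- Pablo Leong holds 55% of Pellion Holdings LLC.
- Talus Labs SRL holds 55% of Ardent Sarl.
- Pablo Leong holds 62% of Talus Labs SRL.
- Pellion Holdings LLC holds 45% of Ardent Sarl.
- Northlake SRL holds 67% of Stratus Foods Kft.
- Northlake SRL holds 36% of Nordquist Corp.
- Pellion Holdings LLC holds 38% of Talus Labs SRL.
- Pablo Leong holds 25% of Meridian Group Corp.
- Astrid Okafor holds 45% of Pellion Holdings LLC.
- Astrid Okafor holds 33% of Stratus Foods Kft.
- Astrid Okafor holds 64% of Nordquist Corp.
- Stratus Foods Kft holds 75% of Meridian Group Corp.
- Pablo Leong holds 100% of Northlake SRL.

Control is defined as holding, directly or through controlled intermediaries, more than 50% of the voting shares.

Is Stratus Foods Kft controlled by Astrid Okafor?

No

Astrid holds 64% of Nordquist, so Astrid controls Nordquist.
In Stratus, Astrid's side holds only 33%, not > 50%.
So Astrid does not control Stratus.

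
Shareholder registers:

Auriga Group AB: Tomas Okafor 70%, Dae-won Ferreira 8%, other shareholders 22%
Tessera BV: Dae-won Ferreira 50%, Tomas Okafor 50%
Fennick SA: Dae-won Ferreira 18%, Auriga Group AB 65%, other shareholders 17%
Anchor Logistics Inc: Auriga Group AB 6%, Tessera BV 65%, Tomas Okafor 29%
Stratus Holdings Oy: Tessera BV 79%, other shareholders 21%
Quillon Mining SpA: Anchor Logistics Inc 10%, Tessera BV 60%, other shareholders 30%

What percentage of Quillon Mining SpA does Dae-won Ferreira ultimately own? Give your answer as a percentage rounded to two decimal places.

33.30%

Dae-won reaches Quillon along 3 paths.
Via Auriga → Anchor: 8% × 6% × 10% = 0.048%.
Via Tessera → Anchor: 50% × 65% × 10% = 3.25%.
Via Tessera: 50% × 60% = 30%.
Total: 0.048% + 3.25% + 30% = 33.298%.
Rounded: 33.30%.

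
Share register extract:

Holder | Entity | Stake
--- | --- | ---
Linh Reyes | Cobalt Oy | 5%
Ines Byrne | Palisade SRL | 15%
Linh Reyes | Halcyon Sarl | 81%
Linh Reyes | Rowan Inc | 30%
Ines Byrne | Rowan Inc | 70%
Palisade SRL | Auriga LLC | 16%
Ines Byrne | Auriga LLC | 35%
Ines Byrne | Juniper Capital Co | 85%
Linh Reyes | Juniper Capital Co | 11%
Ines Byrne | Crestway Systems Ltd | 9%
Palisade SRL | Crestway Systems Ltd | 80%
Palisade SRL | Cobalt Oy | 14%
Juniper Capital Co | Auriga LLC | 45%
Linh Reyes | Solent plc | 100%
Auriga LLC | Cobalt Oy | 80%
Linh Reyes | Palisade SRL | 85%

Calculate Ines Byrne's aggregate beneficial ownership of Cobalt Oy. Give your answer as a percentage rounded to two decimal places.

Ines reaches Cobalt along 4 paths.
Via Palisade: 15% × 14% = 2.1%.
Via Auriga: 35% × 80% = 28%.
Via Juniper → Auriga: 85% × 45% × 80% = 30.6%.
Via Palisade → Auriga: 15% × 16% × 80% = 1.92%.
Total: 2.1% + 28% + 30.6% + 1.92% = 62.62%.

62.62%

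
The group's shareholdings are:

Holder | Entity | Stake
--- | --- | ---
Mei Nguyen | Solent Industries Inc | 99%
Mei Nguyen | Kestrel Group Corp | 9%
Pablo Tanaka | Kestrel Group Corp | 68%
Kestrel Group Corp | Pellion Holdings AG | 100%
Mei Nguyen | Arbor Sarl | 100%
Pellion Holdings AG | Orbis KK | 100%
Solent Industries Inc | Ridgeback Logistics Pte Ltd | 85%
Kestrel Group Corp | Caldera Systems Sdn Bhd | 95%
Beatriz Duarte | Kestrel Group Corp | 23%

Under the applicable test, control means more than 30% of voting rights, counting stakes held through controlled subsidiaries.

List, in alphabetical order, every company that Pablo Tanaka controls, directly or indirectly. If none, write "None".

Caldera Systems Sdn Bhd, Kestrel Group Corp, Orbis KK, Pellion Holdings AG

Pablo holds 68% of Kestrel, so Pablo controls Kestrel.
Kestrel holds 100% of Pellion, so Pablo controls Pellion.
Pellion holds 100% of Orbis, so Pablo controls Orbis.
Kestrel holds 95% of Caldera, so Pablo controls Caldera.
No other company's threshold is met.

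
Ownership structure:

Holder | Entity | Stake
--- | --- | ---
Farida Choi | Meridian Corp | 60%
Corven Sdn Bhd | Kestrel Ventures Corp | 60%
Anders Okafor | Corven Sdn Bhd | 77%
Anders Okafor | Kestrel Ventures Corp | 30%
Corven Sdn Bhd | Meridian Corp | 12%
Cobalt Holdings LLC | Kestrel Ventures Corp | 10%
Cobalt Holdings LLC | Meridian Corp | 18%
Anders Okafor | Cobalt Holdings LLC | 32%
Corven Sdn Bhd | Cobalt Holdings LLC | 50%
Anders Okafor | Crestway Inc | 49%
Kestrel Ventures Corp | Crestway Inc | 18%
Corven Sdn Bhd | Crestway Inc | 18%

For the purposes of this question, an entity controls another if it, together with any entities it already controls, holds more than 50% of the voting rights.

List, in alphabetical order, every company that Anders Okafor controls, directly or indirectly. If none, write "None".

Anders holds 77% of Corven, so Anders controls Corven.
Corven and Anders together hold 50% + 32% = 82% of Cobalt, so Anders controls Cobalt.
Cobalt and Anders and Corven together hold 10% + 30% + 60% = 100% of Kestrel, so Anders controls Kestrel.
Anders and Corven and Kestrel together hold 49% + 18% + 18% = 85% of Crestway, so Anders controls Crestway.
No other company's threshold is met.

Cobalt Holdings LLC, Corven Sdn Bhd, Crestway Inc, Kestrel Ventures Corp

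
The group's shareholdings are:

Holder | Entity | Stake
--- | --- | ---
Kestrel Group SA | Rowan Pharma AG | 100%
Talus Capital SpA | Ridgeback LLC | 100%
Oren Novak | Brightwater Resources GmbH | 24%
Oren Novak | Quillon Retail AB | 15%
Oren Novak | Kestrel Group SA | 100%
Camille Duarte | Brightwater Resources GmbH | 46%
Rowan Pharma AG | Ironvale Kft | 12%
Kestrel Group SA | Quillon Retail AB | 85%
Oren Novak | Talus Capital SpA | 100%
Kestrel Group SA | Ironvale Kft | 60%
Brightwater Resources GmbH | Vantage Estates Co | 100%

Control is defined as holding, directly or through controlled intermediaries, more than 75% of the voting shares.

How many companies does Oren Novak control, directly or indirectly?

5

Oren holds 100% of Kestrel, so Oren controls Kestrel.
Oren holds 100% of Talus, so Oren controls Talus.
Kestrel holds 100% of Rowan, so Oren controls Rowan.
Kestrel and Oren together hold 85% + 15% = 100% of Quillon, so Oren controls Quillon.
Talus holds 100% of Ridgeback, so Oren controls Ridgeback.
No other company's threshold is met.
Oren controls 5 companies.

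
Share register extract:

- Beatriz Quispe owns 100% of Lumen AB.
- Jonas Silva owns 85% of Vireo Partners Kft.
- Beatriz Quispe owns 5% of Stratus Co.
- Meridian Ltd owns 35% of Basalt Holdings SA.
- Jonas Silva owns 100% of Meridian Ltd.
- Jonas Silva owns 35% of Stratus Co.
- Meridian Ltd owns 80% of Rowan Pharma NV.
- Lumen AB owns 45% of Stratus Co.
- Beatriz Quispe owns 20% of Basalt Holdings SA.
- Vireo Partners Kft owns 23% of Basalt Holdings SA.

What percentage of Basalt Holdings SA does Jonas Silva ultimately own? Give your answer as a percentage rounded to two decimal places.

Jonas reaches Basalt along 2 paths.
Via Meridian: 100% × 35% = 35%.
Via Vireo: 85% × 23% = 19.55%.
Total: 35% + 19.55% = 54.55%.

54.55%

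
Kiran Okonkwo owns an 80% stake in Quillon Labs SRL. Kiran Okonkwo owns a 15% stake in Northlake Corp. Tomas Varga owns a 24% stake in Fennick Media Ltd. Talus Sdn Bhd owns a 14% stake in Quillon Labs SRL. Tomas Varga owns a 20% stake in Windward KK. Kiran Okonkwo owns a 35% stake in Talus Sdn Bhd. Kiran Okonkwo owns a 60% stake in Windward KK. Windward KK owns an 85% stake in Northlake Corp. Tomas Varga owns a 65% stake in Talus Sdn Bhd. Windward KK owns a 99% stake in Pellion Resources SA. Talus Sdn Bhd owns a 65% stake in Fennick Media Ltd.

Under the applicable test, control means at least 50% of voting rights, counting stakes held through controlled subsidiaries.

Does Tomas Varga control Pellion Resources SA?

Tomas holds 65% of Talus, so Tomas controls Talus.
Talus and Tomas together hold 65% + 24% = 89% of Fennick, so Tomas controls Fennick.
Neither Tomas nor any entity Tomas controls holds any voting interest in Pellion.
So Tomas does not control Pellion.

No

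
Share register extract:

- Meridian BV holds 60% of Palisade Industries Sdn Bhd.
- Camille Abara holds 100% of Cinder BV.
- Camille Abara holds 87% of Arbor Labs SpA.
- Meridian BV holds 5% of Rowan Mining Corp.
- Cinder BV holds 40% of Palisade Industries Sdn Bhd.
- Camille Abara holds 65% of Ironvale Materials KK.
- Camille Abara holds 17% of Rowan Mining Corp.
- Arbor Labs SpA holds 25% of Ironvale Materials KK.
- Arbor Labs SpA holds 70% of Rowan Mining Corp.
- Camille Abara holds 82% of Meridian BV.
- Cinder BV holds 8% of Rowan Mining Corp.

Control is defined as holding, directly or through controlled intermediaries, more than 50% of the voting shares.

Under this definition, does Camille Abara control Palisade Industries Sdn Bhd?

Camille holds 82% of Meridian, so Camille controls Meridian.
Camille holds 100% of Cinder, so Camille controls Cinder.
Meridian and Cinder together hold 60% + 40% = 100% of Palisade, so Camille controls Palisade.

Yes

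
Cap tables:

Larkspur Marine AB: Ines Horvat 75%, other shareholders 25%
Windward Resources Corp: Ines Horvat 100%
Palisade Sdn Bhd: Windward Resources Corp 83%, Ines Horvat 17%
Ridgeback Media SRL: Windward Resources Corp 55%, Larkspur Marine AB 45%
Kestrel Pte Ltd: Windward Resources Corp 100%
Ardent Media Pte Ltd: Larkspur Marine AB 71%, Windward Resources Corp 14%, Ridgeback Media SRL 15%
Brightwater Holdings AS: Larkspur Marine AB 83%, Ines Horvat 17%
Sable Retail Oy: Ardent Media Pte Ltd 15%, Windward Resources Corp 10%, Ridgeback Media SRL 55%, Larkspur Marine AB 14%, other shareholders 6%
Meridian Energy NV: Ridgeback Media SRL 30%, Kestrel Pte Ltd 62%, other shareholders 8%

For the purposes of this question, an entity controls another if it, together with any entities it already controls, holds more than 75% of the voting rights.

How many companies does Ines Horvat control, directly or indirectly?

3

Ines holds 100% of Windward, so Ines controls Windward.
Windward and Ines together hold 83% + 17% = 100% of Palisade, so Ines controls Palisade.
Windward holds 100% of Kestrel, so Ines controls Kestrel.
No other company's threshold is met.
Ines controls 3 companies.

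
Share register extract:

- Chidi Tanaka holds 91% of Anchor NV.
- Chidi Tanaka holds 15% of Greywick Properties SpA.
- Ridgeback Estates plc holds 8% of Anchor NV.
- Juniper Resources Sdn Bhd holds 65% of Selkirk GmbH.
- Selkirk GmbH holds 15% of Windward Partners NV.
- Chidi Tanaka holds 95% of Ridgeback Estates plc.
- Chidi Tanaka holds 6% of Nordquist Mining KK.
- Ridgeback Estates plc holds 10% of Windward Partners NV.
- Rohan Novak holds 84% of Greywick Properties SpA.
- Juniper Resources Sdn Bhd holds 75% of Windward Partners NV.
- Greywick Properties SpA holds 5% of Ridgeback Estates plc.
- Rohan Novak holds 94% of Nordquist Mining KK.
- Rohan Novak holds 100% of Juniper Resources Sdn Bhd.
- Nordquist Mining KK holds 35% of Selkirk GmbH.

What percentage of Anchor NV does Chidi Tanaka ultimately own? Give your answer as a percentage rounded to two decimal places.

Chidi reaches Anchor along 3 paths.
Via Greywick → Ridgeback: 15% × 5% × 8% = 0.06%.
Via Ridgeback: 95% × 8% = 7.6%.
Direct stake: 91% = 91%.
Total: 0.06% + 7.6% + 91% = 98.66%.

98.66%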